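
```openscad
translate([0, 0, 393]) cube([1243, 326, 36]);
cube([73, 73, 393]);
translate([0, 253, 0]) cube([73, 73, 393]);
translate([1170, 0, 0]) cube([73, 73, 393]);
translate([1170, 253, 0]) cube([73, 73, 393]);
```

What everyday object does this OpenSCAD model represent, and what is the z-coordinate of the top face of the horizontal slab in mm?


A bench. The seat-top height is 429 mm.

A long slab on four corner posts — a bench. The slab sits at z = 393 with thickness 36, so the top is 393 + 36 = 429 mm.


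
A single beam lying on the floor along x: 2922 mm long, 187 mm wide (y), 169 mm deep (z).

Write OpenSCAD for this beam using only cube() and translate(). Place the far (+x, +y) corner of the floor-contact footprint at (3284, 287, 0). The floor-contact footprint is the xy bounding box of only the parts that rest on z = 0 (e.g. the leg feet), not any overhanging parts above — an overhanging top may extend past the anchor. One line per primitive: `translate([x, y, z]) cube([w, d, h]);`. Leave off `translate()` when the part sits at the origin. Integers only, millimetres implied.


translate([362, 100, 0]) cube([2922, 187, 169]);


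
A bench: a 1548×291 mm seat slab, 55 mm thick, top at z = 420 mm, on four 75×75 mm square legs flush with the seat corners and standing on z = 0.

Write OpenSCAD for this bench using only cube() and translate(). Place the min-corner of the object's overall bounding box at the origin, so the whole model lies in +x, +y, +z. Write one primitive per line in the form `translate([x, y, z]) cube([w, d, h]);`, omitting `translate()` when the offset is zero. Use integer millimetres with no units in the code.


translate([0, 0, 365]) cube([1548, 291, 55]);
cube([75, 75, 365]);
translate([0, 216, 0]) cube([75, 75, 365]);
translate([1473, 0, 0]) cube([75, 75, 365]);
translate([1473, 216, 0]) cube([75, 75, 365]);


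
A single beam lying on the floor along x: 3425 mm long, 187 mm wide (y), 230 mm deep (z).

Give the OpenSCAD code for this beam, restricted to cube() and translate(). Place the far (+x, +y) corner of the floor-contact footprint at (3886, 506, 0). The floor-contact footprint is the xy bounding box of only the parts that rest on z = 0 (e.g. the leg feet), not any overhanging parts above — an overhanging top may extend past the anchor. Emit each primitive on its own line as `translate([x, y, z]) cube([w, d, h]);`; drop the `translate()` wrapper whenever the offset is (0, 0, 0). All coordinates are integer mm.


translate([461, 319, 0]) cube([3425, 187, 230]);


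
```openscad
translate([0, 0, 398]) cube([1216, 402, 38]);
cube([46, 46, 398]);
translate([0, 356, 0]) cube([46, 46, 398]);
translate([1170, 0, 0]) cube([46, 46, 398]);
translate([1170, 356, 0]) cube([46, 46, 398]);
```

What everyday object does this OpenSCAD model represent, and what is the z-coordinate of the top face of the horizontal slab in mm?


A bench. The seat-top height is 436 mm.

A long slab on four corner posts — a bench. The slab sits at z = 398 with thickness 38, so the top is 398 + 38 = 436 mm.


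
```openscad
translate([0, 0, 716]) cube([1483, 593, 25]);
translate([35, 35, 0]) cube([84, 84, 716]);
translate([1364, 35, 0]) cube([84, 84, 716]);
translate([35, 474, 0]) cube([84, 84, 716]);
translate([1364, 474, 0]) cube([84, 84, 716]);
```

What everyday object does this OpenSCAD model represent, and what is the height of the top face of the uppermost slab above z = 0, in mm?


A table. The table height is 741 mm.

A 1483×593×25 slab sits at z = 716 on four 84 mm square posts — a table. The top surface is at 716 + 25 = 741 mm.


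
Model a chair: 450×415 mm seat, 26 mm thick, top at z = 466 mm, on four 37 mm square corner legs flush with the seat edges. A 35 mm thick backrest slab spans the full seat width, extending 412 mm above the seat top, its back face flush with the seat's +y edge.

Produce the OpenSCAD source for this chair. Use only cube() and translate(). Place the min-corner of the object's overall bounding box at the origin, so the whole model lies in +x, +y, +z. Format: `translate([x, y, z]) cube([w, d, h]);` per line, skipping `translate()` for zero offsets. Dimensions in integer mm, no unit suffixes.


translate([0, 0, 440]) cube([450, 415, 26]);
cube([37, 37, 440]);
translate([413, 0, 0]) cube([37, 37, 440]);
translate([0, 378, 0]) cube([37, 37, 440]);
translate([413, 378, 0]) cube([37, 37, 440]);
translate([0, 380, 466]) cube([450, 35, 412]);


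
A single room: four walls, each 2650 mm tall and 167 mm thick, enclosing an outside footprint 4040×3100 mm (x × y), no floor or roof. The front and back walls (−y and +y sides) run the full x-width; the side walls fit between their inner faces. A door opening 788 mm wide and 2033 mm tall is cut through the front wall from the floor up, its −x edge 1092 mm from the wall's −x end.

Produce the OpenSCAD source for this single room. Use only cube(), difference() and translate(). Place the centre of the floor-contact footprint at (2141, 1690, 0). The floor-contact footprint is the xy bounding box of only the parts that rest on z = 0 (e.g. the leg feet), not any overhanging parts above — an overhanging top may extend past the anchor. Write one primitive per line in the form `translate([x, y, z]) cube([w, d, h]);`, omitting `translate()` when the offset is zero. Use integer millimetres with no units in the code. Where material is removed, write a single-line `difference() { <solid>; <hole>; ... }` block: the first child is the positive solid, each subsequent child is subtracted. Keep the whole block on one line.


difference() { translate([121, 140, 0]) cube([4040, 167, 2650]); translate([1213, 140, 0]) cube([788, 167, 2033]); }
translate([121, 3073, 0]) cube([4040, 167, 2650]);
translate([121, 307, 0]) cube([167, 2766, 2650]);
translate([3994, 307, 0]) cube([167, 2766, 2650]);


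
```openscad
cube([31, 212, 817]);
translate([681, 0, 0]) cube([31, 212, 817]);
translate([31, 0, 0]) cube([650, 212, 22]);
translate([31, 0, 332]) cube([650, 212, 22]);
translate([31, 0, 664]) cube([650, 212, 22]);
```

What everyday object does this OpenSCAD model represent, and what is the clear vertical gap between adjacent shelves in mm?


A bookshelf. The clear shelf gap is 310 mm.

Two tall side panels with 3 horizontal boards between them — a bookshelf. The first two shelf undersides are at z = 0 and z = 332; with shelf thickness 22, the clear gap is 332 − 0 − 22 = 310 mm.


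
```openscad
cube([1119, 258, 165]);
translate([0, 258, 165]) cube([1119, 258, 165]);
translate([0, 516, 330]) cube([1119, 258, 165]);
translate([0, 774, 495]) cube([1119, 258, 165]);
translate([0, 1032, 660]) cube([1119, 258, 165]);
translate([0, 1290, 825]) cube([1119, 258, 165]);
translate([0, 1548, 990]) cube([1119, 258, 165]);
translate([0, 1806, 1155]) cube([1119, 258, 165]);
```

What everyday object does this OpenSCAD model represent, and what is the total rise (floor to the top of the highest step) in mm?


A staircase. The total rise is 1320 mm.

8 identical blocks, each offset up and back from the previous — a staircase. Each step is 165 mm tall and there are 8 of them, so the total rise is 8 × 165 = 1320 mm.


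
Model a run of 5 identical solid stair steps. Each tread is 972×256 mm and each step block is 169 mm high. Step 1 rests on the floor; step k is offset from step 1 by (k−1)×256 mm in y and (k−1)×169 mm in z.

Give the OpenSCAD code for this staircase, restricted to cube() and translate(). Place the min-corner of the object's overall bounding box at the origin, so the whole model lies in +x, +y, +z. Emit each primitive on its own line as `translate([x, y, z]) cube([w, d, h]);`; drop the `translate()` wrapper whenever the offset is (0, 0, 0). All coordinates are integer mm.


cube([972, 256, 169]);
translate([0, 256, 169]) cube([972, 256, 169]);
translate([0, 512, 338]) cube([972, 256, 169]);
translate([0, 768, 507]) cube([972, 256, 169]);
translate([0, 1024, 676]) cube([972, 256, 169]);


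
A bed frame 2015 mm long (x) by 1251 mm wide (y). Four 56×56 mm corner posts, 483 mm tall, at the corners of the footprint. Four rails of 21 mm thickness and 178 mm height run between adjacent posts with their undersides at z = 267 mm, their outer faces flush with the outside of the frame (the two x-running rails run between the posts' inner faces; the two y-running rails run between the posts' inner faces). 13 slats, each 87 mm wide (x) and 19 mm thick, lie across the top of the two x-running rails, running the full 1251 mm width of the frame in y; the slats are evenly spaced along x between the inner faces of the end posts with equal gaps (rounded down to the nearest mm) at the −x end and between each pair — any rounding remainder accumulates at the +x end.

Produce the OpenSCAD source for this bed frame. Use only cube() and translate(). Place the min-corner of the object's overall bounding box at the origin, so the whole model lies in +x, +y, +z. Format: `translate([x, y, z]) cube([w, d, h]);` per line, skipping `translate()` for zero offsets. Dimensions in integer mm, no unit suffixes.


cube([56, 56, 483]);
translate([0, 1195, 0]) cube([56, 56, 483]);
translate([1959, 0, 0]) cube([56, 56, 483]);
translate([1959, 1195, 0]) cube([56, 56, 483]);
translate([56, 0, 267]) cube([1903, 21, 178]);
translate([56, 1230, 267]) cube([1903, 21, 178]);
translate([0, 56, 267]) cube([21, 1139, 178]);
translate([1994, 56, 267]) cube([21, 1139, 178]);
translate([111, 0, 445]) cube([87, 1251, 19]);
translate([253, 0, 445]) cube([87, 1251, 19]);
translate([395, 0, 445]) cube([87, 1251, 19]);
translate([537, 0, 445]) cube([87, 1251, 19]);
translate([679, 0, 445]) cube([87, 1251, 19]);
translate([821, 0, 445]) cube([87, 1251, 19]);
translate([963, 0, 445]) cube([87, 1251, 19]);
translate([1105, 0, 445]) cube([87, 1251, 19]);
translate([1247, 0, 445]) cube([87, 1251, 19]);
translate([1389, 0, 445]) cube([87, 1251, 19]);
translate([1531, 0, 445]) cube([87, 1251, 19]);
translate([1673, 0, 445]) cube([87, 1251, 19]);
translate([1815, 0, 445]) cube([87, 1251, 19]);


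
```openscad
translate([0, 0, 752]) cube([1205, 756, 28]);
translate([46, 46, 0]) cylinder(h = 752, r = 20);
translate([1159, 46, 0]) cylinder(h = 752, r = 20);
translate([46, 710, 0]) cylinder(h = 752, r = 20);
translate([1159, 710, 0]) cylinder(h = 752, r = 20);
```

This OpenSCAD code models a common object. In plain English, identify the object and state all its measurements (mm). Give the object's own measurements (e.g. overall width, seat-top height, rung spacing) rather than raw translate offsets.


A rectangular dining table. The top is 1205×756×28 mm with its upper surface at z = 780 mm. It stands on four round legs of 40 mm diameter, each leg's bounding box inset 26 mm from the nearest pair of top edges, running from the floor to the underside of the top.


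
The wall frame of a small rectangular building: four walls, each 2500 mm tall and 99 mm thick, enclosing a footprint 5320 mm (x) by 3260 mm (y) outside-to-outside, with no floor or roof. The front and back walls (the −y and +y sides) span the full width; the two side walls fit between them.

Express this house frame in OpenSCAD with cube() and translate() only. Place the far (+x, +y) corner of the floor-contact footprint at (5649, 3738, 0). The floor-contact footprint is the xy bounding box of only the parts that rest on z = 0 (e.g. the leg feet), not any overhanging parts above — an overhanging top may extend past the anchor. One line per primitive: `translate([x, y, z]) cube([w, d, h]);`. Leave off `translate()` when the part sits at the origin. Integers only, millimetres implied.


translate([329, 478, 0]) cube([5320, 99, 2500]);
translate([329, 3639, 0]) cube([5320, 99, 2500]);
translate([329, 577, 0]) cube([99, 3062, 2500]);
translate([5550, 577, 0]) cube([99, 3062, 2500]);


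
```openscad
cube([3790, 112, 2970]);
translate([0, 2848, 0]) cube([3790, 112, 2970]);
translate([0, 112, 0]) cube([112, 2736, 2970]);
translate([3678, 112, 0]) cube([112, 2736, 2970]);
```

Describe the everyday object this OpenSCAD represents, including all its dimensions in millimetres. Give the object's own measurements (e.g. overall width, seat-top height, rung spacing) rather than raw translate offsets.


The wall frame of a small rectangular building: four walls, each 2970 mm tall and 112 mm thick, enclosing a footprint 3790 mm (x) by 2960 mm (y) outside-to-outside, with no floor or roof. The front and back walls (the −y and +y sides) span the full width; the two side walls fit between them.


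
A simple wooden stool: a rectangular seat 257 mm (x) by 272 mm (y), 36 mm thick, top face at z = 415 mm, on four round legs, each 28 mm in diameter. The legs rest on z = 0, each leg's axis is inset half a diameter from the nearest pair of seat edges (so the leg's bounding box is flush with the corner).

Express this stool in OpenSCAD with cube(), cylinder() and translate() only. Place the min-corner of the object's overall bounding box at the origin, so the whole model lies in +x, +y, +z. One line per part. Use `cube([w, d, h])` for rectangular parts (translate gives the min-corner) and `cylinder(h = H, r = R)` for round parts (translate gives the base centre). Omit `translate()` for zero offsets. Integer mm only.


translate([0, 0, 379]) cube([257, 272, 36]);
translate([14, 14, 0]) cylinder(h = 379, r = 14);
translate([243, 14, 0]) cylinder(h = 379, r = 14);
translate([14, 258, 0]) cylinder(h = 379, r = 14);
translate([243, 258, 0]) cylinder(h = 379, r = 14);


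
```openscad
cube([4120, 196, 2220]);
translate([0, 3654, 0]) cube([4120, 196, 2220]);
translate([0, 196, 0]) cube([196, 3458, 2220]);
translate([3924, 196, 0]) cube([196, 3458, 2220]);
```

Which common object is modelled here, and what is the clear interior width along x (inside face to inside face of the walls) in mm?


A house (or room) frame. The interior width is 3728 mm.

Four 2220 mm walls enclosing a rectangle with no floor or roof — a room or house frame. Outside width is 4120 mm and wall thickness is 196 mm, so the interior width is 4120 − 2 × 196 = 3728 mm.


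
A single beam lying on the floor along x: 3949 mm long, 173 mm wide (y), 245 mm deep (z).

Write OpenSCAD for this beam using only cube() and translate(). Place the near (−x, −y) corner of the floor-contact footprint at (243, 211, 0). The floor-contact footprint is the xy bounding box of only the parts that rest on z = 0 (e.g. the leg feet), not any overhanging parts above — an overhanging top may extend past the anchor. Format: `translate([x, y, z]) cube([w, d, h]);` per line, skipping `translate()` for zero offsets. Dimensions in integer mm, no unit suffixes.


translate([243, 211, 0]) cube([3949, 173, 245]);


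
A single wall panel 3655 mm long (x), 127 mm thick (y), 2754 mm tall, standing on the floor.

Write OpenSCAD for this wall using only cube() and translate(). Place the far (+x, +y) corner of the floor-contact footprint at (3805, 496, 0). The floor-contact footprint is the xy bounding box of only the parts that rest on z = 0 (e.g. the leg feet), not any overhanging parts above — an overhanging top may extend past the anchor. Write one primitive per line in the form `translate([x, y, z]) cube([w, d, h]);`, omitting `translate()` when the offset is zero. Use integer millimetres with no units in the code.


translate([150, 369, 0]) cube([3655, 127, 2754]);


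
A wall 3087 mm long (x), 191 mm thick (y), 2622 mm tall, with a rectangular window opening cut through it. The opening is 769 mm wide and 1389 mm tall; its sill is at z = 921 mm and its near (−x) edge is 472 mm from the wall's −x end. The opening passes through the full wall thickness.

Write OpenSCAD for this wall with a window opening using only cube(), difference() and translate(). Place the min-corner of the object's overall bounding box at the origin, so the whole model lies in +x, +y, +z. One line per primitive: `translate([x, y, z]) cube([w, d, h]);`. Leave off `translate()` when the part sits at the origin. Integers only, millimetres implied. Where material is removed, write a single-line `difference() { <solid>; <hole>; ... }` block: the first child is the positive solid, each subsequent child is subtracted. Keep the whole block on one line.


difference() { cube([3087, 191, 2622]); translate([472, 0, 921]) cube([769, 191, 1389]); }


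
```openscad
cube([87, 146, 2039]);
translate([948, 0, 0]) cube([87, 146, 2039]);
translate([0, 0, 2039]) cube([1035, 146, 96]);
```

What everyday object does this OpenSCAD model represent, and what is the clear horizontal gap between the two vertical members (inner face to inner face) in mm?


A door frame. The clear opening width is 861 mm.

Two 2039 mm tall posts with a header on top — a door frame. The left jamb is 87 mm wide at x = 0; the right jamb starts at x = 948. The clear opening is 948 − 87 = 861 mm.


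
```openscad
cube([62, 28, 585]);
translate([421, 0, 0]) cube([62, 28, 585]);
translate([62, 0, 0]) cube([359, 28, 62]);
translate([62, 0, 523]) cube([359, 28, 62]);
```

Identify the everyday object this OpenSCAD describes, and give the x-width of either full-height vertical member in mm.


A picture frame. The border width is 62 mm.

Four thin pieces enclosing a rectangular opening — a picture frame. The two full-height stiles are 585 mm tall; the top rail sits at z = 523 and is 62 mm tall, so the border above the opening is 585 − 523 = 62 mm, matching the stile x-width.


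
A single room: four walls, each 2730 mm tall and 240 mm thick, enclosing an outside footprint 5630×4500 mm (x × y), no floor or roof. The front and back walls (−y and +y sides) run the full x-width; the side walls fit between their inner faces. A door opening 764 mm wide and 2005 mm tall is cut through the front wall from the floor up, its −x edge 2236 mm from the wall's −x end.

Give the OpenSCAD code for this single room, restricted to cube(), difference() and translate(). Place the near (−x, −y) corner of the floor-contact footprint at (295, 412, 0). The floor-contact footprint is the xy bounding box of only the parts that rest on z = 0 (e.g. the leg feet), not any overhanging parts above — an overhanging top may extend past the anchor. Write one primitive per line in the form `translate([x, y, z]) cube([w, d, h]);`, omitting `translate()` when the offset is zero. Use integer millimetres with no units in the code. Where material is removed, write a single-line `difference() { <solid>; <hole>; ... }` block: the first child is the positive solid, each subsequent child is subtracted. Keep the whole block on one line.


difference() { translate([295, 412, 0]) cube([5630, 240, 2730]); translate([2531, 412, 0]) cube([764, 240, 2005]); }
translate([295, 4672, 0]) cube([5630, 240, 2730]);
translate([295, 652, 0]) cube([240, 4020, 2730]);
translate([5685, 652, 0]) cube([240, 4020, 2730]);


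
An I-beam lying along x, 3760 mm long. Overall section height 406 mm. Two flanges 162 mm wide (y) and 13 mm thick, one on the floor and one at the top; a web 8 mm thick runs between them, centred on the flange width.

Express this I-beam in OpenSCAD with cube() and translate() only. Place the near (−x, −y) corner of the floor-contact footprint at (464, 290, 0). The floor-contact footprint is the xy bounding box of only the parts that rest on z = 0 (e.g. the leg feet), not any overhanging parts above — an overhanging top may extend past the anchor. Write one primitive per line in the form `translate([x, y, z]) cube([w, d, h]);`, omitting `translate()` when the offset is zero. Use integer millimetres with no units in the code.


translate([464, 290, 0]) cube([3760, 162, 13]);
translate([464, 367, 13]) cube([3760, 8, 380]);
translate([464, 290, 393]) cube([3760, 162, 13]);


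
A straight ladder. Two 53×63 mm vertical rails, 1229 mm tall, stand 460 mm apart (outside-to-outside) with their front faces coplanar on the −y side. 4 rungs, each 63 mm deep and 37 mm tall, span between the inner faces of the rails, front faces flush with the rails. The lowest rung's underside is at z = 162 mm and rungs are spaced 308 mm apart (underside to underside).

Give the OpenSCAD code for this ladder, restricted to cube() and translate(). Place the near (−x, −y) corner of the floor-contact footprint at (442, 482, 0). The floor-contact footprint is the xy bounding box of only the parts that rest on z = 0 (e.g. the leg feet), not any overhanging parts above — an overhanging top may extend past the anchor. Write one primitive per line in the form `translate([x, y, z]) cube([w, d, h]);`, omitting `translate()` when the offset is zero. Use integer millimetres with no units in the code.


translate([442, 482, 0]) cube([53, 63, 1229]);
translate([849, 482, 0]) cube([53, 63, 1229]);
translate([495, 482, 162]) cube([354, 63, 37]);
translate([495, 482, 470]) cube([354, 63, 37]);
translate([495, 482, 778]) cube([354, 63, 37]);
translate([495, 482, 1086]) cube([354, 63, 37]);


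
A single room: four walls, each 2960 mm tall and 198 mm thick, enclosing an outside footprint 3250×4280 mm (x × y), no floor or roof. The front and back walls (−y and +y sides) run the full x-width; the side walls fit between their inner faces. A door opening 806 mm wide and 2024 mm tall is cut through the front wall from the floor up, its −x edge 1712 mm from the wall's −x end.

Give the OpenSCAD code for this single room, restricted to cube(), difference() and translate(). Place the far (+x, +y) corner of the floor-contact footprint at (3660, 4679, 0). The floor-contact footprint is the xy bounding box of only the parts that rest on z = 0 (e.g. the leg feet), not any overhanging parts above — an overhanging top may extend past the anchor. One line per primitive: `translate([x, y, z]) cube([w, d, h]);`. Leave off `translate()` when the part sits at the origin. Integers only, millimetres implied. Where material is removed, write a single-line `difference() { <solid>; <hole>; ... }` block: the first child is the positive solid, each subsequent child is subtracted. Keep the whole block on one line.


difference() { translate([410, 399, 0]) cube([3250, 198, 2960]); translate([2122, 399, 0]) cube([806, 198, 2024]); }
translate([410, 4481, 0]) cube([3250, 198, 2960]);
translate([410, 597, 0]) cube([198, 3884, 2960]);
translate([3462, 597, 0]) cube([198, 3884, 2960]);


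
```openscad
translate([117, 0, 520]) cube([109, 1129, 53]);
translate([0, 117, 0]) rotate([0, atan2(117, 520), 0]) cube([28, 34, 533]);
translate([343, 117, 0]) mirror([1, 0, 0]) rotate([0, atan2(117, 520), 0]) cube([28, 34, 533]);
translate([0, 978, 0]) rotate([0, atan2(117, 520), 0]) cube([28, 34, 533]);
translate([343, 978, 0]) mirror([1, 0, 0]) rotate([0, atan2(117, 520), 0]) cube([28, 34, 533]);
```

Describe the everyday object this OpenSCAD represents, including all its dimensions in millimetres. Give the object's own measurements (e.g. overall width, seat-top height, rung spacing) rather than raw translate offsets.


A sawhorse. A 109×1129×53 mm beam (x, y, z) sits on two A-frame leg pairs. Each pair is two raked legs of 28×34 mm section (34 mm along y) splaying symmetrically in x. Each leg rises 520 mm vertically over 117 mm of horizontal reach and is 533 mm long along its own axis. Every leg's outer bottom edge rests on the floor and its outer top edge meets a bottom edge of the beam — the left legs (tilting toward +x) meet the beam's −x bottom edge, the right legs (their mirror images, tilting toward −x) meet its +x bottom edge — so the leg tops tuck under the beam, the beam's underside is 520 mm above the floor, and the feet are 343 mm apart outside-to-outside with the beam centred between them. The two leg pairs are set in 117 mm from either end of the beam.


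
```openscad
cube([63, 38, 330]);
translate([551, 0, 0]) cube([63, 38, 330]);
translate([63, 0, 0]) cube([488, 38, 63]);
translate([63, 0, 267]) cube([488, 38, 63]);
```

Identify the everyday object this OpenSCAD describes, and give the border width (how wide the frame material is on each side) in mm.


A picture frame. The border width is 63 mm.

Four thin pieces enclosing a rectangular opening — a picture frame. The two full-height stiles are 330 mm tall; the top rail sits at z = 267 and is 63 mm tall, so the border above the opening is 330 − 267 = 63 mm, matching the stile x-width.


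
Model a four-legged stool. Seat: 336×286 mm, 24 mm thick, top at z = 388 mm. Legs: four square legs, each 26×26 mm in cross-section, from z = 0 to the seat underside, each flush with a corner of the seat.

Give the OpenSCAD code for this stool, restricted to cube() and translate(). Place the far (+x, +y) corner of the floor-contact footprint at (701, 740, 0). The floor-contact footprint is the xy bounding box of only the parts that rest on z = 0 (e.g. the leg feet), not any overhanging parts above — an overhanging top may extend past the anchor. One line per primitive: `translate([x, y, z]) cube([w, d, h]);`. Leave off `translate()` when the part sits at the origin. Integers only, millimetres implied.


// leg_h = 388 - 24 = 364
translate([365, 454, 364]) cube([336, 286, 24]);
translate([365, 454, 0]) cube([26, 26, 364]);
translate([675, 454, 0]) cube([26, 26, 364]);
translate([365, 714, 0]) cube([26, 26, 364]);
translate([675, 714, 0]) cube([26, 26, 364]);


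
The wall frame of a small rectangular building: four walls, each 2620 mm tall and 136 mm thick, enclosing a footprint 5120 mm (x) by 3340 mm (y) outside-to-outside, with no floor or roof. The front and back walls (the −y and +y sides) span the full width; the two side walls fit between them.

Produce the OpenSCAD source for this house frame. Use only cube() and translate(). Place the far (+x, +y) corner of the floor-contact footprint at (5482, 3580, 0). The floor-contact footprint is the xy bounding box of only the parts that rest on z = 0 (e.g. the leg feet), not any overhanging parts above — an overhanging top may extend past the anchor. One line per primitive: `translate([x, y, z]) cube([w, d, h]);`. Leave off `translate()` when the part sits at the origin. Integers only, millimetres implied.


translate([362, 240, 0]) cube([5120, 136, 2620]);
translate([362, 3444, 0]) cube([5120, 136, 2620]);
translate([362, 376, 0]) cube([136, 3068, 2620]);
translate([5346, 376, 0]) cube([136, 3068, 2620]);


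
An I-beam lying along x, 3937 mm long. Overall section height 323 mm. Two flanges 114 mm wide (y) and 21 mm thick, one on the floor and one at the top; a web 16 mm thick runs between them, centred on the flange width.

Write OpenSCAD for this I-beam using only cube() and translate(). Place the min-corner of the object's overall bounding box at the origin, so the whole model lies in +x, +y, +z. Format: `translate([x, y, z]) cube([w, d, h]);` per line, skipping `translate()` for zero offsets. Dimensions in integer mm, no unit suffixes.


cube([3937, 114, 21]);
translate([0, 49, 21]) cube([3937, 16, 281]);
translate([0, 0, 302]) cube([3937, 114, 21]);


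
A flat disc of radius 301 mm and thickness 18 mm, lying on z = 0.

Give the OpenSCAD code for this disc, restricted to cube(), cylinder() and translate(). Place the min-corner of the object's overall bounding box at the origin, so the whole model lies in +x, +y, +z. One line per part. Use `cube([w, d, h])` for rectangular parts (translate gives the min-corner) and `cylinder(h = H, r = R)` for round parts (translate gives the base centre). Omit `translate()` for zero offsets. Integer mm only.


translate([301, 301, 0]) cylinder(h = 18, r = 301);


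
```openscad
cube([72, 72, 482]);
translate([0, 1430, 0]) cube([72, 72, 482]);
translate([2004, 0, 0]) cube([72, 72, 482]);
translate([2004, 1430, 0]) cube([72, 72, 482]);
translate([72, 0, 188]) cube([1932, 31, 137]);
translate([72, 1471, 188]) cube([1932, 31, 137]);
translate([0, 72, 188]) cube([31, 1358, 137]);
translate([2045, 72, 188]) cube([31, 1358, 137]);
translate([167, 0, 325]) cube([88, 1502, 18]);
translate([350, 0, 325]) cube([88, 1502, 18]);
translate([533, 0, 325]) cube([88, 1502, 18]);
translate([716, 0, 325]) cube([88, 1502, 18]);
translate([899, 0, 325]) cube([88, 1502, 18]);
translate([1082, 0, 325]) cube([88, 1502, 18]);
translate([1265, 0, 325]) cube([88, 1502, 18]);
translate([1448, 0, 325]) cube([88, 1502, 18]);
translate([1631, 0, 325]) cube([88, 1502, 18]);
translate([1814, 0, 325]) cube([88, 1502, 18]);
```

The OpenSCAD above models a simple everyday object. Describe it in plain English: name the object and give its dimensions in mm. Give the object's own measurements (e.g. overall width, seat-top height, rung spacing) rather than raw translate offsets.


A bed frame 2076 mm long (x) by 1502 mm wide (y). Four 72×72 mm corner posts, 482 mm tall, at the corners of the footprint. Four rails of 31 mm thickness and 137 mm height run between adjacent posts with their undersides at z = 188 mm, their outer faces flush with the outside of the frame (the two x-running rails run between the posts' inner faces; the two y-running rails run between the posts' inner faces). 10 slats, each 88 mm wide (x) and 18 mm thick, lie across the top of the two x-running rails, running the full 1502 mm width of the frame in y; along x they sit between the end posts with a 95 mm gap after the −x posts and between neighbouring slats, leaving 102 mm before the +x posts.


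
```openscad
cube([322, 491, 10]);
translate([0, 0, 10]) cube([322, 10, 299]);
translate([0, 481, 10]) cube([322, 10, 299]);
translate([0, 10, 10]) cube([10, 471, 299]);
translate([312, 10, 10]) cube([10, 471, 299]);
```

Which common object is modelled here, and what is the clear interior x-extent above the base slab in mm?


An open box. The internal width is 302 mm.

A 322×491 base slab with four walls standing on it — an open box. The base is 322 mm wide and the walls are 10 mm thick, so the internal width is 322 − 2 × 10 = 302 mm.


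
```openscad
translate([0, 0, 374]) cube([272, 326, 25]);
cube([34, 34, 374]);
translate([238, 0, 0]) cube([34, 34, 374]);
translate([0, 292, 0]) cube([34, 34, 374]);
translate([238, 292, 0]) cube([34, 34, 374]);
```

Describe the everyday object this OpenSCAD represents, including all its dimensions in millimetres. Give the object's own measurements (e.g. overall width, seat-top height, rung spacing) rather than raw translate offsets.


A four-legged stool. The seat is a 272×326×25 mm slab whose top surface is at z = 399 mm; four square legs, each 34×34 mm in cross-section, run from the floor (z = 0) to the underside of the seat, each flush with a corner of the seat.


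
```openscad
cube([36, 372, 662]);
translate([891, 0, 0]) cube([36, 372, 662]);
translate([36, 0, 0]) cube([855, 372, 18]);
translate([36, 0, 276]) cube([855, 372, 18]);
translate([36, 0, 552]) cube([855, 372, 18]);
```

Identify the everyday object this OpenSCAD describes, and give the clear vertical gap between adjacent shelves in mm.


A bookshelf. The clear shelf gap is 258 mm.

Two tall side panels with 3 horizontal boards between them — a bookshelf. The first two shelf undersides are at z = 0 and z = 276; with shelf thickness 18, the clear gap is 276 − 0 − 18 = 258 mm.


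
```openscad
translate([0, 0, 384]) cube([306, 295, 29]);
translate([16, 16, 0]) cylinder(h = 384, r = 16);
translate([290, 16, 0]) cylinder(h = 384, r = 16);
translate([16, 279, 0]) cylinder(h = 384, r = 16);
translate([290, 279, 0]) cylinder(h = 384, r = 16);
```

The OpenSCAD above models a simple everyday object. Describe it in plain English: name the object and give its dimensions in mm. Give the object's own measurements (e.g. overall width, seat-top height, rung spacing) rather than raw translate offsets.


A four-legged stool. The seat is a 306×295×29 mm slab whose top surface is at z = 413 mm; four round legs, each 32 mm in diameter, run from the floor (z = 0) to the underside of the seat, each leg's axis is inset half a diameter from the nearest pair of seat edges (so the leg's bounding box is flush with the corner).


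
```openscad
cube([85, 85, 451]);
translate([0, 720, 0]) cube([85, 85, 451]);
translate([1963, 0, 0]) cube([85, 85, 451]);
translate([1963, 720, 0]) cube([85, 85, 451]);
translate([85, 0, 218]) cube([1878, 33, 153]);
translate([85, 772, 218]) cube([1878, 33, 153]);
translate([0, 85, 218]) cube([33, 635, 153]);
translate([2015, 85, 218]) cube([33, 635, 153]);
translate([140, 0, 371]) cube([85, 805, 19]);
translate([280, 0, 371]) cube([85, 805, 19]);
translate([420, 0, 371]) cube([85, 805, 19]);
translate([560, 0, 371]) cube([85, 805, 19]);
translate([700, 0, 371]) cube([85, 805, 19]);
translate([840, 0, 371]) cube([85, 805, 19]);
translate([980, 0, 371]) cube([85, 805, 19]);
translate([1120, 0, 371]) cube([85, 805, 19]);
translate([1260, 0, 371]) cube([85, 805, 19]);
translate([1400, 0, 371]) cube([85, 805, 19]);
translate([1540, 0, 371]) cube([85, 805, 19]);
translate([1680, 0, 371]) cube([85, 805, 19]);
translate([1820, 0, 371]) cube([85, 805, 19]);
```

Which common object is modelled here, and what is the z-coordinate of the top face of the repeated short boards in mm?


A bed frame. The slat-top height is 390 mm.

Four posts, four rails, and a row of slats — a bed frame. Slats sit on the rails at z = 218 + 153 = 371; with slat thickness 19, the top is 390 mm.


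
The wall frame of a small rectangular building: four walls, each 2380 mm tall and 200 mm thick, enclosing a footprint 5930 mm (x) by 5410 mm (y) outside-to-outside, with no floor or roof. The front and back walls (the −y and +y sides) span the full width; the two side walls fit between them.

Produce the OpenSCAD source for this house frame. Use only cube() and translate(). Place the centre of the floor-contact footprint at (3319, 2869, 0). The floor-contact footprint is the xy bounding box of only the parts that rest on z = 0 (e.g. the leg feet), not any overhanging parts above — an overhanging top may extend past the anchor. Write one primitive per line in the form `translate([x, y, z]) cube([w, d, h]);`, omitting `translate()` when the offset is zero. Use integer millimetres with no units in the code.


translate([354, 164, 0]) cube([5930, 200, 2380]);
translate([354, 5374, 0]) cube([5930, 200, 2380]);
translate([354, 364, 0]) cube([200, 5010, 2380]);
translate([6084, 364, 0]) cube([200, 5010, 2380]);


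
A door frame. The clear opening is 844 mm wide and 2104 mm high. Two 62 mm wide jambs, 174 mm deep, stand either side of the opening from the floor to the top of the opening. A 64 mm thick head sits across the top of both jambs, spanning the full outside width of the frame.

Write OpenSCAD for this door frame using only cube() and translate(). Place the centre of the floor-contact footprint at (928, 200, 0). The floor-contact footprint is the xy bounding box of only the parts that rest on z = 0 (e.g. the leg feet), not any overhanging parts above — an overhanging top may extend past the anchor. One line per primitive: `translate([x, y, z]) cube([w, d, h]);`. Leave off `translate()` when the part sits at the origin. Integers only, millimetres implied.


translate([444, 113, 0]) cube([62, 174, 2104]);
translate([1350, 113, 0]) cube([62, 174, 2104]);
translate([444, 113, 2104]) cube([968, 174, 64]);


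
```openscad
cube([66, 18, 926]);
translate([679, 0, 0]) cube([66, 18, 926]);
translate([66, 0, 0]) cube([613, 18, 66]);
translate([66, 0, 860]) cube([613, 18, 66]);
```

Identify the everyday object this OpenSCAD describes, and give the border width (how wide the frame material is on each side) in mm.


A picture frame. The border width is 66 mm.

Four thin pieces enclosing a rectangular opening — a picture frame. The two full-height stiles are 926 mm tall; the top rail sits at z = 860 and is 66 mm tall, so the border above the opening is 926 − 860 = 66 mm, matching the stile x-width.


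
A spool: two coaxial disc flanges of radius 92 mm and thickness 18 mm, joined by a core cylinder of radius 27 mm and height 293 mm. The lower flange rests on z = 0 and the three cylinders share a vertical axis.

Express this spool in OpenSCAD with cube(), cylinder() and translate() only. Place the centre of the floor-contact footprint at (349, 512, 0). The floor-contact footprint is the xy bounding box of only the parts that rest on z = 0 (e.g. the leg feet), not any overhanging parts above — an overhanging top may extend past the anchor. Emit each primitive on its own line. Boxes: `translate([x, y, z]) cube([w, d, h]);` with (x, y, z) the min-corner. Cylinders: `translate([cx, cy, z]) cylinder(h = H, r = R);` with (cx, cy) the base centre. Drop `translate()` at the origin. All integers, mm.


translate([349, 512, 0]) cylinder(h = 18, r = 92);
translate([349, 512, 18]) cylinder(h = 293, r = 27);
translate([349, 512, 311]) cylinder(h = 18, r = 92);


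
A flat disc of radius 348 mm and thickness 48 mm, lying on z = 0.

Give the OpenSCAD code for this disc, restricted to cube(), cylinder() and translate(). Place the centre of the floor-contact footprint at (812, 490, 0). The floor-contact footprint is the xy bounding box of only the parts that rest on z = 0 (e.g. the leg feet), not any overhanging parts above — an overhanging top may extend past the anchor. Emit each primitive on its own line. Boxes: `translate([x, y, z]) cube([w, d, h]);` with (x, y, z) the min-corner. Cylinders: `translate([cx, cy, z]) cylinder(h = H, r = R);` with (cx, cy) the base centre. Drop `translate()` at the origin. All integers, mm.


translate([812, 490, 0]) cylinder(h = 48, r = 348);


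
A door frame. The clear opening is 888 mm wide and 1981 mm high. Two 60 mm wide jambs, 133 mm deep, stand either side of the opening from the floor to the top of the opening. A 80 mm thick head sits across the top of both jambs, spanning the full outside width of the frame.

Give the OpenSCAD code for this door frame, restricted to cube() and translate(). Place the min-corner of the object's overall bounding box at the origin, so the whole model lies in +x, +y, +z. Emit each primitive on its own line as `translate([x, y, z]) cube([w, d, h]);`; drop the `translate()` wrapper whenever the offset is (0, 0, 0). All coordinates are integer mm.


cube([60, 133, 1981]);
translate([948, 0, 0]) cube([60, 133, 1981]);
translate([0, 0, 1981]) cube([1008, 133, 80]);


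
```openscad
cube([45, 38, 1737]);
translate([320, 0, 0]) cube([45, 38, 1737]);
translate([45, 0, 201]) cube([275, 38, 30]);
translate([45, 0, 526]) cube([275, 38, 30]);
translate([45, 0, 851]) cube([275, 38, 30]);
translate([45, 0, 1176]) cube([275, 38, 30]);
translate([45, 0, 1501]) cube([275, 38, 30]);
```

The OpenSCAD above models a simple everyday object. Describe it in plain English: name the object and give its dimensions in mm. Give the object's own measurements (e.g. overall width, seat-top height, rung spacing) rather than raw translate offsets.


A straight ladder. Two 45×38 mm vertical rails, 1737 mm tall, stand 365 mm apart (outside-to-outside) with their front faces coplanar on the −y side. 5 rungs, each 38 mm deep and 30 mm tall, span between the inner faces of the rails, front faces flush with the rails. The lowest rung's underside is at z = 201 mm and rungs are spaced 325 mm apart (underside to underside).


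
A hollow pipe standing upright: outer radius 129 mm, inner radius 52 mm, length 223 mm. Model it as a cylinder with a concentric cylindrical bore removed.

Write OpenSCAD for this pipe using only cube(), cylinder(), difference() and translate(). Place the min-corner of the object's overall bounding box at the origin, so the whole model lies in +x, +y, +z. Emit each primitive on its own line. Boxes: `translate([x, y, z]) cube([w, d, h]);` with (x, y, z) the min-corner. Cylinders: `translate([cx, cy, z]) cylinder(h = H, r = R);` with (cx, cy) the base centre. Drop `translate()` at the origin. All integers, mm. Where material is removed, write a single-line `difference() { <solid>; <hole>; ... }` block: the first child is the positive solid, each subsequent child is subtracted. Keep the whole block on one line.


difference() { translate([129, 129, 0]) cylinder(h = 223, r = 129); translate([129, 129, 0]) cylinder(h = 223, r = 52); }
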